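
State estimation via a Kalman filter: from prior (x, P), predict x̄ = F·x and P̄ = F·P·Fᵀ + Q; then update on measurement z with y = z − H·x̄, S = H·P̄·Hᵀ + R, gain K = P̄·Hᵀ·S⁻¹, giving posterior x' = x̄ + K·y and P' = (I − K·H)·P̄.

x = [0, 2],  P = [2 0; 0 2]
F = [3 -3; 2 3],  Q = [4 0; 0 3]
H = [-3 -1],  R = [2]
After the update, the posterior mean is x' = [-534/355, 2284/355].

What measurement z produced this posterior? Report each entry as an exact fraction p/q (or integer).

x̄ = F·x = [-6, 6]
P̄ = F·P·Fᵀ + Q = [40 -6; -6 29]
S = H·P̄·Hᵀ + R = [355]
K = P̄·Hᵀ·S⁻¹ = [-114/355; -11/355]
x' − x̄ = [1596/355, 154/355] = K·y
y = (KᵀK)⁻¹·Kᵀ·(x' − x̄) = [-14]
z = y + H·x̄ = [-14] + [12] = [-2]

z = [-2]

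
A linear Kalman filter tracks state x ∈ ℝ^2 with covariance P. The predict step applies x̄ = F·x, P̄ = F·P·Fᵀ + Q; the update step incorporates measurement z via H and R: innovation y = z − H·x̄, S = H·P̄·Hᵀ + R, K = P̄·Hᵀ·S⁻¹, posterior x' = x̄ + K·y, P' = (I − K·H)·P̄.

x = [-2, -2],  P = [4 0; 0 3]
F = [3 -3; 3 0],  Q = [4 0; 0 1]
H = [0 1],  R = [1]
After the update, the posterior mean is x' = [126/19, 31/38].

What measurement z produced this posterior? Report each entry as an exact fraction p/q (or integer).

x̄ = F·x = [0, -6]
P̄ = F·P·Fᵀ + Q = [67 36; 36 37]
S = H·P̄·Hᵀ + R = [38]
K = P̄·Hᵀ·S⁻¹ = [18/19; 37/38]
x' − x̄ = [126/19, 259/38] = K·y
y = (KᵀK)⁻¹·Kᵀ·(x' − x̄) = [7]
z = y + H·x̄ = [7] + [-6] = [1]

z = [1]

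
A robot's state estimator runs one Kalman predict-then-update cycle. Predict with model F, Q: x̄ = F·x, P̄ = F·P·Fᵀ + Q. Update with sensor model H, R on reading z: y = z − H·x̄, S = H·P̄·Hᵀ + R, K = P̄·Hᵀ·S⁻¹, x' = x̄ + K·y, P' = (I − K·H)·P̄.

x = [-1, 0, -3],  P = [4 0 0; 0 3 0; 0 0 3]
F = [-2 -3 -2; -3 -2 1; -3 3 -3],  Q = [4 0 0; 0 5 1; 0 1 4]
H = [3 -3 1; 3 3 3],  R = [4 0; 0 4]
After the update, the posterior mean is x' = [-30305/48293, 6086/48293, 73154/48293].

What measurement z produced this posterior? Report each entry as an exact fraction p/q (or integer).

z = [-1, 3]

x̄ = F·x = [8, 0, 12]
P̄ = F·P·Fᵀ + Q = [59 36 15; 36 56 10; 15 10 94]
S = H·P̄·Hᵀ + R = [515 429; 429 2983]
K = P̄·Hᵀ·S⁻¹ = [54501/676102 66957/676102; -70106/338051 44760/338051; 85997/676102 68547/676102]
x' − x̄ = [-416649/48293, 6086/48293, -506362/48293] = K·y
y = (KᵀK)⁻¹·Kᵀ·(x' − x̄) = [-37, -57]
z = y + H·x̄ = [-37, -57] + [36, 60] = [-1, 3]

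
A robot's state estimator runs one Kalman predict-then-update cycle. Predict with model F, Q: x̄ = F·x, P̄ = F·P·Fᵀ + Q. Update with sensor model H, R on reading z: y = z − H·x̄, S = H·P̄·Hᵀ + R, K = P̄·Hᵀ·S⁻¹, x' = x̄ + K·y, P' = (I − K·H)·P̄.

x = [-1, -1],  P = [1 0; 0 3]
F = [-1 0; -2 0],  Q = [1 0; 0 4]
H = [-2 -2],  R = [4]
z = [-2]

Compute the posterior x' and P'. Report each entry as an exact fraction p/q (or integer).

x̄ = F·x = [1, 2]
P̄ = F·P·Fᵀ + Q = [2 2; 2 8]
y = z − H·x̄ = [4]
S = H·P̄·Hᵀ + R = [60]
K = P̄·Hᵀ·S⁻¹ = [-2/15; -1/3]
x' = x̄ + K·y = [7/15, 2/3]
P' = (I − K·H)·P̄ = [14/15 -2/3; -2/3 4/3]

x' = [7/15, 2/3]
P' = [14/15 -2/3; -2/3 4/3]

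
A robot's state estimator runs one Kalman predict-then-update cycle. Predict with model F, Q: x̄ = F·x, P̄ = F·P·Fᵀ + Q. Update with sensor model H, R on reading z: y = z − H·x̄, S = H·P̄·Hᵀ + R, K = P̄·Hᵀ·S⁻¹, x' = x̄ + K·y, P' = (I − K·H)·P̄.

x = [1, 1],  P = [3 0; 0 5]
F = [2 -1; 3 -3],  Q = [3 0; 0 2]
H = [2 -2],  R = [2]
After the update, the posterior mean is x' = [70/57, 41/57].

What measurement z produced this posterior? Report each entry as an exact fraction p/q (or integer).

z = [1]

x̄ = F·x = [1, 0]
P̄ = F·P·Fᵀ + Q = [20 33; 33 74]
S = H·P̄·Hᵀ + R = [114]
K = P̄·Hᵀ·S⁻¹ = [-13/57; -41/57]
x' − x̄ = [13/57, 41/57] = K·y
y = (KᵀK)⁻¹·Kᵀ·(x' − x̄) = [-1]
z = y + H·x̄ = [-1] + [2] = [1]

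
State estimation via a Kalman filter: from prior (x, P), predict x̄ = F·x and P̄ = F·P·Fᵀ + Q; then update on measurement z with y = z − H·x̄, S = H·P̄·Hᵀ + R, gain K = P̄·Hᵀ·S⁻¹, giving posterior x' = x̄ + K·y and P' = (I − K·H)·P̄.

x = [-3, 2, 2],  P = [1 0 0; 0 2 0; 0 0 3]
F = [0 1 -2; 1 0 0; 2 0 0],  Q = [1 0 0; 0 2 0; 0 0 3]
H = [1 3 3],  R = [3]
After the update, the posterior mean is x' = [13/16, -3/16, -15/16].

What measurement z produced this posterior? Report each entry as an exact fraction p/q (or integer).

x̄ = F·x = [-2, -3, -6]
P̄ = F·P·Fᵀ + Q = [15 0 0; 0 3 2; 0 2 7]
S = H·P̄·Hᵀ + R = [144]
K = P̄·Hᵀ·S⁻¹ = [5/48; 5/48; 3/16]
x' − x̄ = [45/16, 45/16, 81/16] = K·y
y = (KᵀK)⁻¹·Kᵀ·(x' − x̄) = [27]
z = y + H·x̄ = [27] + [-29] = [-2]

z = [-2]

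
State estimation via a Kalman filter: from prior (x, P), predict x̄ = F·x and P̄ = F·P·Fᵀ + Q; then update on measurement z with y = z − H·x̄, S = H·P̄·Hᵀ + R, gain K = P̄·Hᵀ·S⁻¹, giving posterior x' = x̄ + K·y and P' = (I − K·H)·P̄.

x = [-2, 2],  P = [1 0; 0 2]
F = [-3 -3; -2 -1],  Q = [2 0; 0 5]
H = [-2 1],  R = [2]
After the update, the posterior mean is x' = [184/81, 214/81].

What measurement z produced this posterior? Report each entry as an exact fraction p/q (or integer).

z = [-2]

x̄ = F·x = [0, 2]
P̄ = F·P·Fᵀ + Q = [29 12; 12 11]
S = H·P̄·Hᵀ + R = [81]
K = P̄·Hᵀ·S⁻¹ = [-46/81; -13/81]
x' − x̄ = [184/81, 52/81] = K·y
y = (KᵀK)⁻¹·Kᵀ·(x' − x̄) = [-4]
z = y + H·x̄ = [-4] + [2] = [-2]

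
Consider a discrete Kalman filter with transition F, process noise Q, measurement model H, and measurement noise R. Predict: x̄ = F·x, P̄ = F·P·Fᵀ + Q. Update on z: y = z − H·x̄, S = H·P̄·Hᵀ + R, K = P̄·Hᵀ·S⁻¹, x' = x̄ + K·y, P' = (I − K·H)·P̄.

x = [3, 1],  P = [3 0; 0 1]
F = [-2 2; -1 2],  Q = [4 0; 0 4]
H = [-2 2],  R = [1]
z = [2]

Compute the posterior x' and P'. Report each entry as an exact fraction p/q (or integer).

x' = [-20/9, -53/45]
P' = [100/9 98/9; 98/9 491/45]

x̄ = F·x = [-4, -1]
P̄ = F·P·Fᵀ + Q = [20 10; 10 11]
y = z − H·x̄ = [-4]
S = H·P̄·Hᵀ + R = [45]
K = P̄·Hᵀ·S⁻¹ = [-4/9; 2/45]
x' = x̄ + K·y = [-20/9, -53/45]
P' = (I − K·H)·P̄ = [100/9 98/9; 98/9 491/45]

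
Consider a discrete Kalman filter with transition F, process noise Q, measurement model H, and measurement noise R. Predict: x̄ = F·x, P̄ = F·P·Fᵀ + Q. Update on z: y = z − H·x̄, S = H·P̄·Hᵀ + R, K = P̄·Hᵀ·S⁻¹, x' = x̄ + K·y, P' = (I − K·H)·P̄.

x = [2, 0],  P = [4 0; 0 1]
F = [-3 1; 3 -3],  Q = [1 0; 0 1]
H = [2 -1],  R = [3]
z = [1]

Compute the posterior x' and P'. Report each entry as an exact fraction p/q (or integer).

x̄ = F·x = [-6, 6]
P̄ = F·P·Fᵀ + Q = [38 -39; -39 46]
y = z − H·x̄ = [19]
S = H·P̄·Hᵀ + R = [357]
K = P̄·Hᵀ·S⁻¹ = [115/357; -124/357]
x' = x̄ + K·y = [43/357, -214/357]
P' = (I − K·H)·P̄ = [341/357 337/357; 337/357 1046/357]

x' = [43/357, -214/357]
P' = [341/357 337/357; 337/357 1046/357]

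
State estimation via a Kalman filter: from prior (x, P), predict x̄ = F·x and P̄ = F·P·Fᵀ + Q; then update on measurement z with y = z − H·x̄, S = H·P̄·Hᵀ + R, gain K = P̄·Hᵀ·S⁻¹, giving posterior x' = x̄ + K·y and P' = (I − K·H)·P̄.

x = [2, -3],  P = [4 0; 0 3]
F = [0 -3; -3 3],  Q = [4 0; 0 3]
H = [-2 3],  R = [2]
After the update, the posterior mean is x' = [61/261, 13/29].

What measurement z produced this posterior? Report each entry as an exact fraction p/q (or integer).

z = [1]

x̄ = F·x = [9, -15]
P̄ = F·P·Fᵀ + Q = [31 -27; -27 66]
S = H·P̄·Hᵀ + R = [1044]
K = P̄·Hᵀ·S⁻¹ = [-143/1044; 7/29]
x' − x̄ = [-2288/261, 448/29] = K·y
y = (KᵀK)⁻¹·Kᵀ·(x' − x̄) = [64]
z = y + H·x̄ = [64] + [-63] = [1]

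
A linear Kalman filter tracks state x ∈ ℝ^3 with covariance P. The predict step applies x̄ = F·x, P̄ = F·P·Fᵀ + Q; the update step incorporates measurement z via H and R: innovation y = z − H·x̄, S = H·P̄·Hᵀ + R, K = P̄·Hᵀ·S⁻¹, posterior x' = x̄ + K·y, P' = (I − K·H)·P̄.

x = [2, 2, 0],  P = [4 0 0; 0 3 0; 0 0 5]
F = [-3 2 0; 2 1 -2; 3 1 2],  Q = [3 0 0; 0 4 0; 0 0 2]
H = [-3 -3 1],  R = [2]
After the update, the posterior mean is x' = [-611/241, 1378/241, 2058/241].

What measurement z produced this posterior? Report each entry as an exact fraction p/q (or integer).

x̄ = F·x = [-2, 6, 8]
P̄ = F·P·Fᵀ + Q = [51 -18 -30; -18 43 7; -30 7 61]
S = H·P̄·Hᵀ + R = [723]
K = P̄·Hᵀ·S⁻¹ = [-43/241; -68/723; 130/723]
x' − x̄ = [-129/241, -68/241, 130/241] = K·y
y = (KᵀK)⁻¹·Kᵀ·(x' − x̄) = [3]
z = y + H·x̄ = [3] + [-4] = [-1]

z = [-1]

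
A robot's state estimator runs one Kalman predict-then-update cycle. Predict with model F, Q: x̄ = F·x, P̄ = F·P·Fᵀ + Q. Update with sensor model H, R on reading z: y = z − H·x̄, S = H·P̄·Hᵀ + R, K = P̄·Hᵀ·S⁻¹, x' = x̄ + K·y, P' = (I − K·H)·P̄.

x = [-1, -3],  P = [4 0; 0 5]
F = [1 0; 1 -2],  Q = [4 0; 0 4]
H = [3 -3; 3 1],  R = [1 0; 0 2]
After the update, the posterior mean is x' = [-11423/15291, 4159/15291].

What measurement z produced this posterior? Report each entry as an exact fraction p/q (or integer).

z = [-3, -2]

x̄ = F·x = [-1, 5]
P̄ = F·P·Fᵀ + Q = [8 4; 4 28]
S = H·P̄·Hᵀ + R = [253 -36; -36 126]
K = P̄·Hᵀ·S⁻¹ = [140/1699 3758/15291; -424/1699 3764/15291]
x' − x̄ = [3868/15291, -72296/15291] = K·y
y = (KᵀK)⁻¹·Kᵀ·(x' − x̄) = [15, -4]
z = y + H·x̄ = [15, -4] + [-18, 2] = [-3, -2]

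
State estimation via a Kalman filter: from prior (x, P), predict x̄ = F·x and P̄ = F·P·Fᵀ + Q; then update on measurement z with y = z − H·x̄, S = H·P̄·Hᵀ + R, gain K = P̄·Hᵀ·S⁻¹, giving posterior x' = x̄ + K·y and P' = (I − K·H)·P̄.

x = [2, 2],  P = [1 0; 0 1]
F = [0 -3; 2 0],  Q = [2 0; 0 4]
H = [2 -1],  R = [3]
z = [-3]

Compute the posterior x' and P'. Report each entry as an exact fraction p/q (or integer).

x̄ = F·x = [-6, 4]
P̄ = F·P·Fᵀ + Q = [11 0; 0 8]
y = z − H·x̄ = [13]
S = H·P̄·Hᵀ + R = [55]
K = P̄·Hᵀ·S⁻¹ = [2/5; -8/55]
x' = x̄ + K·y = [-4/5, 116/55]
P' = (I − K·H)·P̄ = [11/5 16/5; 16/5 376/55]

x' = [-4/5, 116/55]
P' = [11/5 16/5; 16/5 376/55]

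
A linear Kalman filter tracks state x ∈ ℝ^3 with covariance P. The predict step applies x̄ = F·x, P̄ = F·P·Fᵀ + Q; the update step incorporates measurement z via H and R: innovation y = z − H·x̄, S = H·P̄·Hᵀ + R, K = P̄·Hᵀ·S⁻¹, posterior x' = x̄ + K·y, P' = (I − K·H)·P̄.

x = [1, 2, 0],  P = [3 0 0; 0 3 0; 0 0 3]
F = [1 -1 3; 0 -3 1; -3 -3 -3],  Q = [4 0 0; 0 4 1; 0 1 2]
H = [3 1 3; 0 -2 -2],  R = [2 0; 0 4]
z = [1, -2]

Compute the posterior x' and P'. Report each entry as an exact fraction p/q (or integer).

x̄ = F·x = [-1, -6, -9]
P̄ = F·P·Fᵀ + Q = [37 18 -27; 18 34 19; -27 19 83]
y = z − H·x̄ = [37, -32]
S = H·P̄·Hᵀ + R = [852 -664; -664 624]
K = P̄·Hᵀ·S⁻¹ = [2619/5672 5901/11344; 157/709 373/5672; -1173/5672 -6205/11344]
x' = x̄ + K·y = [-3185/5672, 63/709, 4831/5672]
P' = (I − K·H)·P̄ = [31043/5672 17547/2836 -40995/5672; 17547/2836 25133/2836 -12753/1418; -40995/5672 -12753/1418 57217/5672]

x' = [-3185/5672, 63/709, 4831/5672]
P' = [31043/5672 17547/2836 -40995/5672; 17547/2836 25133/2836 -12753/1418; -40995/5672 -12753/1418 57217/5672]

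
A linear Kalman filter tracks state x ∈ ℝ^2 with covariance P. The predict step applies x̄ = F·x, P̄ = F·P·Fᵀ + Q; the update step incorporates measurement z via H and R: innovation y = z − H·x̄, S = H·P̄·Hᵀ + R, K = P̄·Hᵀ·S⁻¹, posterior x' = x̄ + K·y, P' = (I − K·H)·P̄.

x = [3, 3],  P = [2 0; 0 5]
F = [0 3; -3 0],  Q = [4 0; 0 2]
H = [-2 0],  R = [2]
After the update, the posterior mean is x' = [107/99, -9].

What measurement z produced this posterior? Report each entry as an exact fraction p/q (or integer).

x̄ = F·x = [9, -9]
P̄ = F·P·Fᵀ + Q = [49 0; 0 20]
S = H·P̄·Hᵀ + R = [198]
K = P̄·Hᵀ·S⁻¹ = [-49/99; 0]
x' − x̄ = [-784/99, 0] = K·y
y = (KᵀK)⁻¹·Kᵀ·(x' − x̄) = [16]
z = y + H·x̄ = [16] + [-18] = [-2]

z = [-2]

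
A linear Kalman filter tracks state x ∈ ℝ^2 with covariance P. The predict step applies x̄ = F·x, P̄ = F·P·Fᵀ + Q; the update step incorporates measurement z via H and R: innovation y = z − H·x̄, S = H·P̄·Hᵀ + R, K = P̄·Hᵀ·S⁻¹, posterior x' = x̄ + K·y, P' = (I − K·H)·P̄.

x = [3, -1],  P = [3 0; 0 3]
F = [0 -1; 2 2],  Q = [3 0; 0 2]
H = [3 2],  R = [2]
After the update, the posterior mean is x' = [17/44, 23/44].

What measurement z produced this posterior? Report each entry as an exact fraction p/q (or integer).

z = [2]

x̄ = F·x = [1, 4]
P̄ = F·P·Fᵀ + Q = [6 -6; -6 26]
S = H·P̄·Hᵀ + R = [88]
K = P̄·Hᵀ·S⁻¹ = [3/44; 17/44]
x' − x̄ = [-27/44, -153/44] = K·y
y = (KᵀK)⁻¹·Kᵀ·(x' − x̄) = [-9]
z = y + H·x̄ = [-9] + [11] = [2]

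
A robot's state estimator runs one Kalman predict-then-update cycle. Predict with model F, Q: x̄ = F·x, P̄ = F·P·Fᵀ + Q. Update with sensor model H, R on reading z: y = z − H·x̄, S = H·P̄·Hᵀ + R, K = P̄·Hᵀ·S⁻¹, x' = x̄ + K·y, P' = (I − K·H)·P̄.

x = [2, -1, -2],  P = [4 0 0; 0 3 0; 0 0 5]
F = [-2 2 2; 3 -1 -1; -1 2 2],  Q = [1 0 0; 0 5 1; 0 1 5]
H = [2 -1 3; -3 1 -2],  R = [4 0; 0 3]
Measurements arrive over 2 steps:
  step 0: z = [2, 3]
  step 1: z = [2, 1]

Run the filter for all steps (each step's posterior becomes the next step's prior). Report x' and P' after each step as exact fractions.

step 0: x̄ = F·x = [-10, 9, -8]
step 0: P̄ = F·P·Fᵀ + Q = [49 -40 40; -40 49 -27; 40 -27 41]
step 0: y = z − H·x̄ = [55, -52]
step 0: S = H·P̄·Hᵀ + R = [1420 -1444; -1444 1485]
step 0: K = P̄·Hᵀ·S⁻¹ = [-1209/11782 -1647/5891; 5081/11782 3355/5891; 5437/11782 1735/5891]
step 0: x' = x̄ + K·y = [-13027/11782, 36573/11782, 24339/11782]
step 0: P' = (I − K·H)·P̄ = [4871/5891 4696/5891 -2488/5891; 4696/5891 73999/5891 24923/5891; -2488/5891 24923/5891 13591/5891]
step 1: x̄ = F·x = [73939/5891, -99993/11782, 134851/11782]
step 1: P̄ = F·P·Fᵀ + Q = [557455/5891 -286434/5891 546238/5891; -286434/5891 197482/5891 -268138/5891; 546238/5891 -268138/5891 575238/5891]
step 1: y = z − H·x̄ = [-388369/5891, 825111/11782]
step 1: S = H·P̄·Hᵀ + R = [16937428/5891 -16867594/5891; -16867594/5891 16879214/5891]
step 1: K = P̄·Hᵀ·S⁻¹ = [-13060459/116681758 -17072082/58340879; 12320096/58340879 17817826/58340879; 22280740/58340879 11698132/58340879]
step 1: x' = x̄ + K·y = [-65651459/116681758, -119076899/116681758, 36205371/116681758]
step 1: P' = (I − K·H)·P̄ = [48051966/58340879 34369256/58340879 -29285198/58340879; 34369256/58340879 430767482/58340879 137103118/58340879; -29285198/58340879 137103118/58340879 94932158/58340879]

step 0: x' = [-13027/11782, 36573/11782, 24339/11782], P' = [4871/5891 4696/5891 -2488/5891; 4696/5891 73999/5891 24923/5891; -2488/5891 24923/5891 13591/5891]
step 1: x' = [-65651459/116681758, -119076899/116681758, 36205371/116681758], P' = [48051966/58340879 34369256/58340879 -29285198/58340879; 34369256/58340879 430767482/58340879 137103118/58340879; -29285198/58340879 137103118/58340879 94932158/58340879]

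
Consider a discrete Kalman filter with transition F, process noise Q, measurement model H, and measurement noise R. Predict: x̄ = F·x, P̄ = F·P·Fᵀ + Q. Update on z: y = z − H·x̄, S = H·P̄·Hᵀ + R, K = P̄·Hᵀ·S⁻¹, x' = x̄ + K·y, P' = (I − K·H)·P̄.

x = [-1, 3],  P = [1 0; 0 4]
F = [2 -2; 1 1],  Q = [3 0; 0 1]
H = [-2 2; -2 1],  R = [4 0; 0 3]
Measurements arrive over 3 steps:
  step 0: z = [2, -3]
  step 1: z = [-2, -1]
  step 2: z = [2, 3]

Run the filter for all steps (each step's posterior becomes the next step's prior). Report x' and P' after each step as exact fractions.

step 0: x' = [299/350, 152/175], P' = [477/350 246/175; 246/175 366/175]
step 1: x' = [31709/43397, 3107/43397], P' = [59550/43397 65595/43397; 65595/43397 101604/43397]
step 2: x' = [-2528913/5836043, 5834871/5836043], P' = [7836057/5836043 8605071/5836043; 8605071/5836043 13407576/5836043]

step 0: x̄ = F·x = [-8, 2]
step 0: P̄ = F·P·Fᵀ + Q = [23 -6; -6 6]
step 0: y = z − H·x̄ = [-18, -21]
step 0: S = H·P̄·Hᵀ + R = [168 140; 140 125]
step 0: K = P̄·Hᵀ·S⁻¹ = [3/140 -11/25; 12/35 -6/25]
step 0: x' = x̄ + K·y = [299/350, 152/175]
step 0: P' = (I − K·H)·P̄ = [477/350 246/175; 246/175 366/175]
step 1: x̄ = F·x = [-1/35, 603/350]
step 1: P̄ = F·P·Fᵀ + Q = [39/7 -51/35; -51/35 2543/350]
step 1: y = z − H·x̄ = [-963/175, -139/50]
step 1: S = H·P̄·Hᵀ + R = [11726/175 1139/25; 1139/25 1919/50]
step 1: K = P̄·Hᵀ·S⁻¹ = [6045/86794 -17835/43397; 36009/86794 -9862/43397]
step 1: x' = x̄ + K·y = [31709/43397, 3107/43397]
step 1: P' = (I − K·H)·P̄ = [59550/43397 65595/43397; 65595/43397 101604/43397]
step 2: x̄ = F·x = [57204/43397, 34816/43397]
step 2: P̄ = F·P·Fᵀ + Q = [250047/43397 -84108/43397; -84108/43397 335741/43397]
step 2: y = z − H·x̄ = [131570/43397, 209783/43397]
step 2: S = H·P̄·Hᵀ + R = [3189604/43397 2176318/43397; 2176318/43397 1802552/43397]
step 2: K = P̄·Hᵀ·S⁻¹ = [384507/5836043 -2355681/5836043; 4802505/11672086 -1267522/5836043]
step 2: x' = x̄ + K·y = [-2528913/5836043, 5834871/5836043]
step 2: P' = (I − K·H)·P̄ = [7836057/5836043 8605071/5836043; 8605071/5836043 13407576/5836043]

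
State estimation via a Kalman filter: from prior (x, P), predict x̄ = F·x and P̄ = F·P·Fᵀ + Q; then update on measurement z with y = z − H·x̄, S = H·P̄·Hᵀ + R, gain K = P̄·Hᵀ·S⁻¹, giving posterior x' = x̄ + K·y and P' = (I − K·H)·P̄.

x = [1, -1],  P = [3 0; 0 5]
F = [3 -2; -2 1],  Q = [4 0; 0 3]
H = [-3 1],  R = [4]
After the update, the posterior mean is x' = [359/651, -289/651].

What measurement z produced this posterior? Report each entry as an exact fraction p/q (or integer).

x̄ = F·x = [5, -3]
P̄ = F·P·Fᵀ + Q = [51 -28; -28 20]
S = H·P̄·Hᵀ + R = [651]
K = P̄·Hᵀ·S⁻¹ = [-181/651; 104/651]
x' − x̄ = [-2896/651, 1664/651] = K·y
y = (KᵀK)⁻¹·Kᵀ·(x' − x̄) = [16]
z = y + H·x̄ = [16] + [-18] = [-2]

z = [-2]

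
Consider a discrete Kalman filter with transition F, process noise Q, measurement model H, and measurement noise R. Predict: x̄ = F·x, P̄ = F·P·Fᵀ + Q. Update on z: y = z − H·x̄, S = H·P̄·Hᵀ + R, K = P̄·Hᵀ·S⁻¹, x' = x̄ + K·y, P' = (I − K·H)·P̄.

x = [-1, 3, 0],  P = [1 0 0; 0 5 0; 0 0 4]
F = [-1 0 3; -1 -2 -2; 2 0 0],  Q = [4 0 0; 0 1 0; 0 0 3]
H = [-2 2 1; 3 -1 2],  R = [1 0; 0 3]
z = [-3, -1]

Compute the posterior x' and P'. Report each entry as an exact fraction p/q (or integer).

x' = [-3233/4808, -18599/9616, -2751/4808]
P' = [11377/2404 31163/4808 -8557/2404; 31163/4808 88001/9616 -24157/4808; -8557/2404 -24157/4808 3799/1202]

x̄ = F·x = [1, -5, -2]
P̄ = F·P·Fᵀ + Q = [41 -23 -2; -23 38 -2; -2 -2 7]
y = z − H·x̄ = [11, -5]
S = H·P̄·Hᵀ + R = [508 -496; -496 560]
K = P̄·Hᵀ·S⁻¹ = [-37/601 957/4808; 759/2404 783/9616; 555/2404 1069/4808]
x' = x̄ + K·y = [-3233/4808, -18599/9616, -2751/4808]
P' = (I − K·H)·P̄ = [11377/2404 31163/4808 -8557/2404; 31163/4808 88001/9616 -24157/4808; -8557/2404 -24157/4808 3799/1202]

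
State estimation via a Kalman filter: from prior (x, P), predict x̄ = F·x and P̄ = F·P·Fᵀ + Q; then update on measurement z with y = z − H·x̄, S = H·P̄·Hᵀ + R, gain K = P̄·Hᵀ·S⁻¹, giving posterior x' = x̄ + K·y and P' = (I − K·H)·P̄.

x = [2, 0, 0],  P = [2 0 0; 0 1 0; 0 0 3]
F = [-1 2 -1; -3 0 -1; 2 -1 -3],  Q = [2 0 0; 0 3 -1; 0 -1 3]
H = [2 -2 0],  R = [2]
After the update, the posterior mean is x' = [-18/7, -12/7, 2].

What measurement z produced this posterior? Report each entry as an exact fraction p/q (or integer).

x̄ = F·x = [-2, -6, 4]
P̄ = F·P·Fᵀ + Q = [11 9 3; 9 24 -4; 3 -4 39]
S = H·P̄·Hᵀ + R = [70]
K = P̄·Hᵀ·S⁻¹ = [2/35; -3/7; 1/5]
x' − x̄ = [-4/7, 30/7, -2] = K·y
y = (KᵀK)⁻¹·Kᵀ·(x' − x̄) = [-10]
z = y + H·x̄ = [-10] + [8] = [-2]

z = [-2]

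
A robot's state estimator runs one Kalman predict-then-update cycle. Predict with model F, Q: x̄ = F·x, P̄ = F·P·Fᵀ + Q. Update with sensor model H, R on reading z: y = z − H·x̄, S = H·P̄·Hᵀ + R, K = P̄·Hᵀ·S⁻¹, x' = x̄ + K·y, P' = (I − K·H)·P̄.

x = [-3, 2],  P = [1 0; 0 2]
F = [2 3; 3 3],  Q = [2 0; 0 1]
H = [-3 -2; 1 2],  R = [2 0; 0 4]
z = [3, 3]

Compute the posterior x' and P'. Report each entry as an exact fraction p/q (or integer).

x̄ = F·x = [0, -3]
P̄ = F·P·Fᵀ + Q = [24 24; 24 28]
y = z − H·x̄ = [-3, 9]
S = H·P̄·Hᵀ + R = [618 -376; -376 236]
K = P̄·Hᵀ·S⁻¹ = [-12/43 -6/43; -16/559 164/559]
x' = x̄ + K·y = [-18/43, -153/559]
P' = (I − K·H)·P̄ = [24/43 -24/43; -24/43 484/559]

x' = [-18/43, -153/559]
P' = [24/43 -24/43; -24/43 484/559]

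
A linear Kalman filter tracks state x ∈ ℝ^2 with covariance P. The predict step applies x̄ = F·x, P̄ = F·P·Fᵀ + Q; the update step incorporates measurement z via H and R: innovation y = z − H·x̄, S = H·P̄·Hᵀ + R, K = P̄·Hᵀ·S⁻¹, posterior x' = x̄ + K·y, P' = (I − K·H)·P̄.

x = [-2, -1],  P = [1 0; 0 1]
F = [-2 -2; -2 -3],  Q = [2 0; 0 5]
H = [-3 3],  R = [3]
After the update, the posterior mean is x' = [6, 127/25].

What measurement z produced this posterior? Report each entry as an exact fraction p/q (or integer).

z = [-3]

x̄ = F·x = [6, 7]
P̄ = F·P·Fᵀ + Q = [10 10; 10 18]
S = H·P̄·Hᵀ + R = [75]
K = P̄·Hᵀ·S⁻¹ = [0; 8/25]
x' − x̄ = [0, -48/25] = K·y
y = (KᵀK)⁻¹·Kᵀ·(x' − x̄) = [-6]
z = y + H·x̄ = [-6] + [3] = [-3]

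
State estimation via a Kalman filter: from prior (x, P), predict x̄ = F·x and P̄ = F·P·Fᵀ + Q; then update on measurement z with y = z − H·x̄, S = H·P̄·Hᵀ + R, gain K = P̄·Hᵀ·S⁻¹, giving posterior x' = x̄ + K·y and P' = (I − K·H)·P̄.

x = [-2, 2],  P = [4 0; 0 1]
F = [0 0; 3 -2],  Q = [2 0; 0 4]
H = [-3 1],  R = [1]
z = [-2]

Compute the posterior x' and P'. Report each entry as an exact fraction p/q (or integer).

x̄ = F·x = [0, -10]
P̄ = F·P·Fᵀ + Q = [2 0; 0 44]
y = z − H·x̄ = [8]
S = H·P̄·Hᵀ + R = [63]
K = P̄·Hᵀ·S⁻¹ = [-2/21; 44/63]
x' = x̄ + K·y = [-16/21, -278/63]
P' = (I − K·H)·P̄ = [10/7 88/21; 88/21 836/63]

x' = [-16/21, -278/63]
P' = [10/7 88/21; 88/21 836/63]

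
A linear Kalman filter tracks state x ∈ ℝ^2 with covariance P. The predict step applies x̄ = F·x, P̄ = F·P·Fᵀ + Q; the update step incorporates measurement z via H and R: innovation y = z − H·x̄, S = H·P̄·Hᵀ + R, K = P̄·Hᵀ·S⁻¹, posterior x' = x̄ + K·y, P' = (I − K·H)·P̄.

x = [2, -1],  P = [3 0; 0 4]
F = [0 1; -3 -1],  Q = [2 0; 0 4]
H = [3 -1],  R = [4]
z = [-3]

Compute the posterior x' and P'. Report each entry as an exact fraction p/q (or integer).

x̄ = F·x = [-1, -5]
P̄ = F·P·Fᵀ + Q = [6 -4; -4 35]
y = z − H·x̄ = [-5]
S = H·P̄·Hᵀ + R = [117]
K = P̄·Hᵀ·S⁻¹ = [22/117; -47/117]
x' = x̄ + K·y = [-227/117, -350/117]
P' = (I − K·H)·P̄ = [218/117 566/117; 566/117 1886/117]

x' = [-227/117, -350/117]
P' = [218/117 566/117; 566/117 1886/117]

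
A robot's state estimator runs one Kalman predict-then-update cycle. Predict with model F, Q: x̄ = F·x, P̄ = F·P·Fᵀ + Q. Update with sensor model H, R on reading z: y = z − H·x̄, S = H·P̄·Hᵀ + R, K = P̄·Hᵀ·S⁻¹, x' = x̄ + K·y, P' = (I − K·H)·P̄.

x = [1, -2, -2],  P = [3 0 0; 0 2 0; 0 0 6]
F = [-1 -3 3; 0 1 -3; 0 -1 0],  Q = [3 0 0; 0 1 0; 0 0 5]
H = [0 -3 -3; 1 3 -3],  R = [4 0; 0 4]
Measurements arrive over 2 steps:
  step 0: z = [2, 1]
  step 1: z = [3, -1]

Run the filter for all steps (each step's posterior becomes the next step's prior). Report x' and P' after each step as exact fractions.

step 0: x' = [16853/4948, -7165/9896, 1369/9896], P' = [214779/9896 -76983/19792 72411/19792; -76983/19792 36195/39584 -25879/39584; 72411/19792 -25879/39584 32891/39584]
step 1: x' = [-708334924/909761801, -490803280/909761801, -382388429/909761801], P' = [5880781260/909761801 -1017844902/909761801 954067266/909761801; -1017844902/909761801 374260121/909761801 -166815585/909761801; 954067266/909761801 -166815585/909761801 348817405/909761801]

step 0: x̄ = F·x = [-1, 4, 2]
step 0: P̄ = F·P·Fᵀ + Q = [78 -60 6; -60 57 -2; 6 -2 7]
step 0: y = z − H·x̄ = [20, -4]
step 0: S = H·P̄·Hᵀ + R = [544 -288; -288 298]
step 0: K = P̄·Hᵀ·S⁻¹ = [3429/19792 -291/1237; -7737/39584 252/1237; -5259/39584 -246/1237]
step 0: x' = x̄ + K·y = [16853/4948, -7165/9896, 1369/9896]
step 0: P' = (I − K·H)·P̄ = [214779/9896 -76983/19792 72411/19792; -76983/19792 36195/39584 -25879/39584; 72411/19792 -25879/39584 32891/39584]
step 1: x̄ = F·x = [-1013/1237, -1409/1237, 7165/9896]
step 1: P̄ = F·P·Fᵀ + Q = [8523/1237 -3960/1237 1008/1237; -3960/1237 16471/1237 -14229/4948; 1008/1237 -14229/4948 234115/39584]
step 1: y = z − H·x̄ = [17367/9896, 53519/9896]
step 1: S = H·P̄·Hᵀ + R = [4960043/39584 -2353221/39584; -2353221/39584 8376875/39584]
step 1: K = P̄·Hᵀ·S⁻¹ = [3679479/69981677 -8738811/909761801; -11967954/69981677 151345554/909761801; -10500105/69981677 -148207926/909761801]
step 1: x' = x̄ + K·y = [-708334924/909761801, -490803280/909761801, -382388429/909761801]
step 1: P' = (I − K·H)·P̄ = [5880781260/909761801 -1017844902/909761801 954067266/909761801; -1017844902/909761801 374260121/909761801 -166815585/909761801; 954067266/909761801 -166815585/909761801 348817405/909761801]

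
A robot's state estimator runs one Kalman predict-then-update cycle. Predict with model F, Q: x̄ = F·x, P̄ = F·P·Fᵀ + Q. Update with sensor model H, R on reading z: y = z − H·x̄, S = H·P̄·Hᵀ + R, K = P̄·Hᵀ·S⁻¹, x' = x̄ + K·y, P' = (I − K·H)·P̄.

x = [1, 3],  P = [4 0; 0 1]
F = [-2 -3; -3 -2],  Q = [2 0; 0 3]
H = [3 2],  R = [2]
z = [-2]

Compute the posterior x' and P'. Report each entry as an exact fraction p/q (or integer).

x̄ = F·x = [-11, -9]
P̄ = F·P·Fᵀ + Q = [27 30; 30 43]
y = z − H·x̄ = [49]
S = H·P̄·Hᵀ + R = [777]
K = P̄·Hᵀ·S⁻¹ = [47/259; 176/777]
x' = x̄ + K·y = [-78/37, 233/111]
P' = (I − K·H)·P̄ = [366/259 -502/259; -502/259 2435/777]

x' = [-78/37, 233/111]
P' = [366/259 -502/259; -502/259 2435/777]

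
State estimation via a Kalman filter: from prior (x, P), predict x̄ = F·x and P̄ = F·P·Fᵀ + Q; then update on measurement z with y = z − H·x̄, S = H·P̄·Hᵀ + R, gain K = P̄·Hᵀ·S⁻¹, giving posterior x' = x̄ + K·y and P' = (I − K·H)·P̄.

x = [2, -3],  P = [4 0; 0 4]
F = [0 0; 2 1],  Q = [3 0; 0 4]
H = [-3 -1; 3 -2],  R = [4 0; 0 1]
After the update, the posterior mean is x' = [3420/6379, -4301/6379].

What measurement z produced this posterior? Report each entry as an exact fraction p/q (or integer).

x̄ = F·x = [0, 1]
P̄ = F·P·Fᵀ + Q = [3 0; 0 24]
S = H·P̄·Hᵀ + R = [55 21; 21 124]
K = P̄·Hᵀ·S⁻¹ = [-1305/6379 684/6379; -1968/6379 -2136/6379]
x' − x̄ = [3420/6379, -10680/6379] = K·y
y = (KᵀK)⁻¹·Kᵀ·(x' − x̄) = [0, 5]
z = y + H·x̄ = [0, 5] + [-1, -2] = [-1, 3]

z = [-1, 3]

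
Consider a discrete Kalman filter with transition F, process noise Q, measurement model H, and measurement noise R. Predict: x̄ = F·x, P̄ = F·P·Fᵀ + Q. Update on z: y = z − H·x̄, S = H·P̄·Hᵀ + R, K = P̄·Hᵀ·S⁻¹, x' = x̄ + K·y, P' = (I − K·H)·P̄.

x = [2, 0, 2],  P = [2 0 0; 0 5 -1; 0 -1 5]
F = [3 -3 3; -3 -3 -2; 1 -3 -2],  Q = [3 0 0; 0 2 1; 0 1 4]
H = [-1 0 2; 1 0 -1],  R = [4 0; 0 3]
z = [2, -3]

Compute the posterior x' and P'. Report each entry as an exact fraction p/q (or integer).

x' = [-11553/4207, -25534/4207, -2337/8414]
P' = [57054/4207 21744/4207 35319/4207; 21744/4207 140071/4207 16200/4207; 35319/4207 16200/4207 49953/8414]

x̄ = F·x = [12, -10, -2]
P̄ = F·P·Fᵀ + Q = [129 0 24; 0 73 48; 24 48 59]
y = z − H·x̄ = [18, -17]
S = H·P̄·Hᵀ + R = [273 -175; -175 143]
K = P̄·Hᵀ·S⁻¹ = [3396/4207 1035/601; 2664/4207 264/601; 7317/8414 985/1202]
x' = x̄ + K·y = [-11553/4207, -25534/4207, -2337/8414]
P' = (I − K·H)·P̄ = [57054/4207 21744/4207 35319/4207; 21744/4207 140071/4207 16200/4207; 35319/4207 16200/4207 49953/8414]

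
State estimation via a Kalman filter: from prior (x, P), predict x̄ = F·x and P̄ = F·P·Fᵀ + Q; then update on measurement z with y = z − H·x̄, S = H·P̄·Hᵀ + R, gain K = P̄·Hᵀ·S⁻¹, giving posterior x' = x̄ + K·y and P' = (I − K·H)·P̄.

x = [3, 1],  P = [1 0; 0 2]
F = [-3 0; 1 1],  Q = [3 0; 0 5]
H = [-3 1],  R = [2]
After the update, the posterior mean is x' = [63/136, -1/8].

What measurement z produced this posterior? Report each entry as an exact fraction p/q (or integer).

z = [-2]

x̄ = F·x = [-9, 4]
P̄ = F·P·Fᵀ + Q = [12 -3; -3 8]
S = H·P̄·Hᵀ + R = [136]
K = P̄·Hᵀ·S⁻¹ = [-39/136; 1/8]
x' − x̄ = [1287/136, -33/8] = K·y
y = (KᵀK)⁻¹·Kᵀ·(x' − x̄) = [-33]
z = y + H·x̄ = [-33] + [31] = [-2]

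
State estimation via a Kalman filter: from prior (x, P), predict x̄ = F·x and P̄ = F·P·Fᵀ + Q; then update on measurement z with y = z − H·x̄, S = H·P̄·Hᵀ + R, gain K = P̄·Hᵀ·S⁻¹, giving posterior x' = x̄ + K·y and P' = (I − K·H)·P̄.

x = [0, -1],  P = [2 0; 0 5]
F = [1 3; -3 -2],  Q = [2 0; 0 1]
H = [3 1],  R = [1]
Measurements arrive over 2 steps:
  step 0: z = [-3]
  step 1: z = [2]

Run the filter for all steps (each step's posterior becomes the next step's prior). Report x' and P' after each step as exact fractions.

step 0: x' = [-351/265, 254/265], P' = [664/265 -1881/265; -1881/265 5574/265]
step 1: x' = [-32457/139213, 376421/139213], P' = [121683/278426 -129786/139213; -129786/139213 370223/139213]

step 0: x̄ = F·x = [-3, 2]
step 0: P̄ = F·P·Fᵀ + Q = [49 -36; -36 39]
step 0: y = z − H·x̄ = [4]
step 0: S = H·P̄·Hᵀ + R = [265]
step 0: K = P̄·Hᵀ·S⁻¹ = [111/265; -69/265]
step 0: x' = x̄ + K·y = [-351/265, 254/265]
step 0: P' = (I − K·H)·P̄ = [664/265 -1881/265; -1881/265 5574/265]
step 1: x̄ = F·x = [411/265, 109/53]
step 1: P̄ = F·P·Fᵀ + Q = [40074/265 -2949/53; -2949/53 1193/53]
step 1: y = z − H·x̄ = [-1248/265]
step 1: S = H·P̄·Hᵀ + R = [278426/265]
step 1: K = P̄·Hᵀ·S⁻¹ = [105477/278426; -19135/139213]
step 1: x' = x̄ + K·y = [-32457/139213, 376421/139213]
step 1: P' = (I − K·H)·P̄ = [121683/278426 -129786/139213; -129786/139213 370223/139213]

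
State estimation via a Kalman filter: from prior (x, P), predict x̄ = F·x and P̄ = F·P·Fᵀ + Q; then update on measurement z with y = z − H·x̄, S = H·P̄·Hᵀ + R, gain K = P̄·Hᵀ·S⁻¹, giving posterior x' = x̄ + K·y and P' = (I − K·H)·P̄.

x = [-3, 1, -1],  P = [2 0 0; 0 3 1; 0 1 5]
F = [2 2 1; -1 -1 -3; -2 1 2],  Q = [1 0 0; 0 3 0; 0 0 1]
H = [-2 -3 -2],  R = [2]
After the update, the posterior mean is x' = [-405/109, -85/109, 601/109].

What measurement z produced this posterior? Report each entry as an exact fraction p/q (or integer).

x̄ = F·x = [-5, 5, 5]
P̄ = F·P·Fᵀ + Q = [30 -32 13; -32 59 -34; 13 -34 36]
S = H·P̄·Hᵀ + R = [109]
K = P̄·Hᵀ·S⁻¹ = [10/109; -45/109; 4/109]
x' − x̄ = [140/109, -630/109, 56/109] = K·y
y = (KᵀK)⁻¹·Kᵀ·(x' − x̄) = [14]
z = y + H·x̄ = [14] + [-15] = [-1]

z = [-1]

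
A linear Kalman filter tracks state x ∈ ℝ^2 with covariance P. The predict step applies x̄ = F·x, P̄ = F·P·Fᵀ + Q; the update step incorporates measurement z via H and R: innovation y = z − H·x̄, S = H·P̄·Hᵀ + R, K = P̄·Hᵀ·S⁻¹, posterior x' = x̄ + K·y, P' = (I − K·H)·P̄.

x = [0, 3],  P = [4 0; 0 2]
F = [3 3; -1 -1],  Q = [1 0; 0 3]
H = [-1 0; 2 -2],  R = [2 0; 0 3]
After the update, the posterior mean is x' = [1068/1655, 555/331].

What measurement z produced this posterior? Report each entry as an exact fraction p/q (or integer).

x̄ = F·x = [9, -3]
P̄ = F·P·Fᵀ + Q = [55 -18; -18 9]
S = H·P̄·Hᵀ + R = [57 -146; -146 403]
K = P̄·Hᵀ·S⁻¹ = [-849/1655 292/1655; -126/331 -90/331]
x' − x̄ = [-13827/1655, 1548/331] = K·y
y = (KᵀK)⁻¹·Kᵀ·(x' − x̄) = [7, -27]
z = y + H·x̄ = [7, -27] + [-9, 24] = [-2, -3]

z = [-2, -3]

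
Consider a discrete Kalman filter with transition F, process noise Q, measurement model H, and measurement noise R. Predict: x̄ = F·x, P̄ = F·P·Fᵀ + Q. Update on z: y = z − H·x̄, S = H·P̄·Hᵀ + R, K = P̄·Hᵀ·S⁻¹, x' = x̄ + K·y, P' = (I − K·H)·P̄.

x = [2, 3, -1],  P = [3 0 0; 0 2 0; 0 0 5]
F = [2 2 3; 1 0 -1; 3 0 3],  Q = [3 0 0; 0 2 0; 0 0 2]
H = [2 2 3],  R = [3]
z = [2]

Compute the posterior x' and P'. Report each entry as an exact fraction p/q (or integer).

x̄ = F·x = [7, 3, 3]
P̄ = F·P·Fᵀ + Q = [68 -9 63; -9 10 -6; 63 -6 74]
y = z − H·x̄ = [-27]
S = H·P̄·Hᵀ + R = [1593]
K = P̄·Hᵀ·S⁻¹ = [307/1593; -16/1593; 112/531]
x' = x̄ + K·y = [106/59, 193/59, -159/59]
P' = (I − K·H)·P̄ = [14075/1593 -9425/1593 -931/531; -9425/1593 15674/1593 -1394/531; -931/531 -1394/531 554/177]

x' = [106/59, 193/59, -159/59]
P' = [14075/1593 -9425/1593 -931/531; -9425/1593 15674/1593 -1394/531; -931/531 -1394/531 554/177]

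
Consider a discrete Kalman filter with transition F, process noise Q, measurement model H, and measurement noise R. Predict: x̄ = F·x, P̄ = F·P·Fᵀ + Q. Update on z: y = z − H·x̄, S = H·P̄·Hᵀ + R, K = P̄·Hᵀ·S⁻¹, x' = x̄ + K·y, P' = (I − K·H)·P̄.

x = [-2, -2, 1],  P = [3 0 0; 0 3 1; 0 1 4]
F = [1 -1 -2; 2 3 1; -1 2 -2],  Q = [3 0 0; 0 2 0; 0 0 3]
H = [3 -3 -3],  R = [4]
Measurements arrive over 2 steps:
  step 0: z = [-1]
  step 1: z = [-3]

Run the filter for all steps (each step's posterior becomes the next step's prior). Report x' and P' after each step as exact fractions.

step 0: x̄ = F·x = [-2, -9, -4]
step 0: P̄ = F·P·Fᵀ + Q = [29 -18 5; -18 51 0; 5 0 26]
step 0: y = z − H·x̄ = [-34]
step 0: S = H·P̄·Hᵀ + R = [1192]
step 0: K = P̄·Hᵀ·S⁻¹ = [63/596; -207/1192; -63/1192]
step 0: x' = x̄ + K·y = [-1667/298, -1845/596, -1313/596]
step 0: P' = (I − K·H)·P̄ = [4673/298 2313/596 6949/596; 2313/596 17943/1192 -13041/1192; 6949/596 -13041/1192 27023/1192]
step 1: x̄ = F·x = [1137/596, -3379/149, 1135/298]
step 1: P̄ = F·P·Fᵀ + Q = [31295/1192 -2034/149 46737/596; -2034/149 37315/149 441/149; 46737/596 441/149 85887/298]
step 1: y = z − H·x̄ = [-38937/596]
step 1: S = H·P̄·Hᵀ + R = [4738903/1192]
step 1: K = P̄·Hᵀ·S⁻¹ = [-137721/4738903; -954960/4738903; -760806/4738903]
step 1: x' = x̄ + K·y = [18037878/4738903, -45080093/4738903, 67753042/4738903]
step 1: P' = (I − K·H)·P̄ = [108504107/4738903 -175024728/4738903 283712463/4738903; -175024728/4738903 421735505/4738903 -595486953/4738903; 283712463/4738903 -595486953/4738903 880213824/4738903]

step 0: x' = [-1667/298, -1845/596, -1313/596], P' = [4673/298 2313/596 6949/596; 2313/596 17943/1192 -13041/1192; 6949/596 -13041/1192 27023/1192]
step 1: x' = [18037878/4738903, -45080093/4738903, 67753042/4738903], P' = [108504107/4738903 -175024728/4738903 283712463/4738903; -175024728/4738903 421735505/4738903 -595486953/4738903; 283712463/4738903 -595486953/4738903 880213824/4738903]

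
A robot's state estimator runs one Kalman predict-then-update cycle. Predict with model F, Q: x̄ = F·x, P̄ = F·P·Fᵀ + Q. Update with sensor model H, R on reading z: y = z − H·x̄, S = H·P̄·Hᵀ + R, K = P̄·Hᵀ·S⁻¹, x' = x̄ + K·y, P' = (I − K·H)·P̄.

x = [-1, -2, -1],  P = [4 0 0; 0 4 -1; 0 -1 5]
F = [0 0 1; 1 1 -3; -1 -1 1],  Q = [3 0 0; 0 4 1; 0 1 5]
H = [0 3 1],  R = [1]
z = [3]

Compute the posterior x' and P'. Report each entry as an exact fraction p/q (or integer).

x' = [-79/72, 163/432, 403/216]
P' = [47/12 -11/72 13/36; -11/72 647/432 -889/216; 13/36 -889/216 1319/108]

x̄ = F·x = [-1, 0, 2]
P̄ = F·P·Fᵀ + Q = [8 -16 6; -16 63 -26; 6 -26 20]
y = z − H·x̄ = [1]
S = H·P̄·Hᵀ + R = [432]
K = P̄·Hᵀ·S⁻¹ = [-7/72; 163/432; -29/216]
x' = x̄ + K·y = [-79/72, 163/432, 403/216]
P' = (I − K·H)·P̄ = [47/12 -11/72 13/36; -11/72 647/432 -889/216; 13/36 -889/216 1319/108]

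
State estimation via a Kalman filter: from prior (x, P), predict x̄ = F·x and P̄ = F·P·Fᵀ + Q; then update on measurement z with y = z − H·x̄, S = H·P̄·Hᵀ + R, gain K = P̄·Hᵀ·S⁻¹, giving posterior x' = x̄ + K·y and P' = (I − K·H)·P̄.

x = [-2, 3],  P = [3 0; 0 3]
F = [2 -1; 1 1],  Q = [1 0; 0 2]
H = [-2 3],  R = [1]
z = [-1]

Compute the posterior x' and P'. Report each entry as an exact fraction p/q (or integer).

x̄ = F·x = [-7, 1]
P̄ = F·P·Fᵀ + Q = [16 3; 3 8]
y = z − H·x̄ = [-18]
S = H·P̄·Hᵀ + R = [101]
K = P̄·Hᵀ·S⁻¹ = [-23/101; 18/101]
x' = x̄ + K·y = [-293/101, -223/101]
P' = (I − K·H)·P̄ = [1087/101 717/101; 717/101 484/101]

x' = [-293/101, -223/101]
P' = [1087/101 717/101; 717/101 484/101]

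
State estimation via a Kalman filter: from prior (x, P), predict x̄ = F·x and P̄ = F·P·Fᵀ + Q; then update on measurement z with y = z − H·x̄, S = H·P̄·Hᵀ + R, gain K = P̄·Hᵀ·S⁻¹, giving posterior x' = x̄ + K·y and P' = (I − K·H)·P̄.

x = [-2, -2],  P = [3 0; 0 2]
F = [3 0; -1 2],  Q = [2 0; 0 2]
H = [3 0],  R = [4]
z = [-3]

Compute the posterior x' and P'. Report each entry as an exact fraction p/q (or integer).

x̄ = F·x = [-6, -2]
P̄ = F·P·Fᵀ + Q = [29 -9; -9 13]
y = z − H·x̄ = [15]
S = H·P̄·Hᵀ + R = [265]
K = P̄·Hᵀ·S⁻¹ = [87/265; -27/265]
x' = x̄ + K·y = [-57/53, -187/53]
P' = (I − K·H)·P̄ = [116/265 -36/265; -36/265 2716/265]

x' = [-57/53, -187/53]
P' = [116/265 -36/265; -36/265 2716/265]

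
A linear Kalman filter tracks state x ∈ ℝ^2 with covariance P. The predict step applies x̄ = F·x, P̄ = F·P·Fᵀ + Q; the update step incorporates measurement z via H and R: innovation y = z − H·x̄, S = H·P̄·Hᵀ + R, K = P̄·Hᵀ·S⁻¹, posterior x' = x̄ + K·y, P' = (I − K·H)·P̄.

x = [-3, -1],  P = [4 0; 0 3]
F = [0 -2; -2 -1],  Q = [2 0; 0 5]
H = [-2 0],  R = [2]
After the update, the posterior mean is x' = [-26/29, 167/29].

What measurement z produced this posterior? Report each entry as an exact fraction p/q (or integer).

z = [2]

x̄ = F·x = [2, 7]
P̄ = F·P·Fᵀ + Q = [14 6; 6 24]
S = H·P̄·Hᵀ + R = [58]
K = P̄·Hᵀ·S⁻¹ = [-14/29; -6/29]
x' − x̄ = [-84/29, -36/29] = K·y
y = (KᵀK)⁻¹·Kᵀ·(x' − x̄) = [6]
z = y + H·x̄ = [6] + [-4] = [2]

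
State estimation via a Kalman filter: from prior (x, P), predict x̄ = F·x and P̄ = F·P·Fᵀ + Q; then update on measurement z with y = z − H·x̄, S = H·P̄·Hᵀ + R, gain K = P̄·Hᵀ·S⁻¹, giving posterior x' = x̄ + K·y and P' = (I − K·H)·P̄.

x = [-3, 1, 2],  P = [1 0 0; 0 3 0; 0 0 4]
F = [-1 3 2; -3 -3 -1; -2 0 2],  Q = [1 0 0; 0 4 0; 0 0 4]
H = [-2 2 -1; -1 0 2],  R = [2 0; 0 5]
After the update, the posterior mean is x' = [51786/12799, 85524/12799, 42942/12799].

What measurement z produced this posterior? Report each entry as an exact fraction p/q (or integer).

x̄ = F·x = [10, 4, 10]
P̄ = F·P·Fᵀ + Q = [45 -32 18; -32 44 -2; 18 -2 24]
S = H·P̄·Hᵀ + R = [718 44; 44 74]
K = P̄·Hᵀ·S⁻¹ = [-3083/12799 553/25598; 2541/12799 3332/12799; -1514/12799 6089/12799]
x' − x̄ = [-76204/12799, 34328/12799, -85048/12799] = K·y
y = (KᵀK)⁻¹·Kᵀ·(x' − x̄) = [24, -8]
z = y + H·x̄ = [24, -8] + [-22, 10] = [2, 2]

z = [2, 2]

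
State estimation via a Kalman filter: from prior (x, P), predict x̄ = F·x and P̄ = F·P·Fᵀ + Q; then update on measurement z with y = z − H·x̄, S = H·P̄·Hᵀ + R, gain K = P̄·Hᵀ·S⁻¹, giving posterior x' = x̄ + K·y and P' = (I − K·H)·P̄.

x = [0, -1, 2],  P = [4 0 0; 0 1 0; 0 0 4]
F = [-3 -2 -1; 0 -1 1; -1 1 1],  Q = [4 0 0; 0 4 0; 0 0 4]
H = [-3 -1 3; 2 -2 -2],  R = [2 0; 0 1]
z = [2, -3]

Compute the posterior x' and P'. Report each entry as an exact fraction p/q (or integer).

x' = [-6724/13795, 1927/2759, 5009/13795]
P' = [159304/13795 374/2759 157326/13795; 374/2759 709/2759 167/2759; 157326/13795 167/2759 157269/13795]

x̄ = F·x = [0, 3, 1]
P̄ = F·P·Fᵀ + Q = [48 -2 6; -2 9 3; 6 3 13]
y = z − H·x̄ = [2, 5]
S = H·P̄·Hᵀ + R = [422 -296; -296 273]
K = P̄·Hᵀ·S⁻¹ = [-3902/13795 216/13795; -665/2759 -1004/2759; -503/13795 -1556/13795]
x' = x̄ + K·y = [-6724/13795, 1927/2759, 5009/13795]
P' = (I − K·H)·P̄ = [159304/13795 374/2759 157326/13795; 374/2759 709/2759 167/2759; 157326/13795 167/2759 157269/13795]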